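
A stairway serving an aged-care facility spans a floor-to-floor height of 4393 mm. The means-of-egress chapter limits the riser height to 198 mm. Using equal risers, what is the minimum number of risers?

⌈4393/198⌉ = 23 risers.

23 risers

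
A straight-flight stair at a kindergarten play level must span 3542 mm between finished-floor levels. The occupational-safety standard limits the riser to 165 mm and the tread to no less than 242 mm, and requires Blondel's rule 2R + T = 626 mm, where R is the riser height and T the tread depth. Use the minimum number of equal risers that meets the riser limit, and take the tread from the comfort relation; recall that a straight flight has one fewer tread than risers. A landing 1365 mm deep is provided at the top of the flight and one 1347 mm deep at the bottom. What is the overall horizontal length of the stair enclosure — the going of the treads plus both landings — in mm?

9096 mm

⌈3542/165⌉ = 22 risers.
Riser R = 3542 / 22 = 161 mm, within the 165 mm limit.
T = 626 − 2·161 = 304 mm, which satisfies the 242 mm minimum.
Treads = 22 − 1 = 21; going = 21 × 304 = 6384 mm.
Add landings: 6384 + 1365 + 1347 = 9096 mm.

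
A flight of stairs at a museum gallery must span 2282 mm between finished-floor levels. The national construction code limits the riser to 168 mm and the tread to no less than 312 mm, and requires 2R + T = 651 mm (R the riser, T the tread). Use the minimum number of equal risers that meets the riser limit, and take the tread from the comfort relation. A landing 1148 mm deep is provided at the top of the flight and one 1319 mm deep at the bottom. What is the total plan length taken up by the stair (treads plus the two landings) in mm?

2282 / 168 = 13.583 → round up to 14 risers.
Riser R = 2282 / 14 = 163 mm, within the 168 mm limit.
T = 651 − 2·163 = 325 mm, which satisfies the 312 mm minimum.
14 risers give 13 treads; going = 13 × 325 = 4225 mm.
Add landings: 4225 + 1148 + 1319 = 6692 mm.

6692 mm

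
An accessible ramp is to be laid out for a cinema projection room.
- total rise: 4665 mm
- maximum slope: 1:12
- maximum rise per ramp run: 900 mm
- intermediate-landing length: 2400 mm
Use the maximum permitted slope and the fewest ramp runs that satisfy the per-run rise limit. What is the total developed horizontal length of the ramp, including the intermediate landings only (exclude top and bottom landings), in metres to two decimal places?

At most 900 each: 4665/900 = 5.18, giving 6 ramp runs. That means 5 intermediate landings.
Horizontal run for 4665 mm of rise at 1:12 is 4665 × 12 = 55980 mm.
Intermediate landings: 5 × 2400 = 12000 mm.
Total developed length = 55980 + 12000 = 67980 mm.
= 67.98 m.

67.98 m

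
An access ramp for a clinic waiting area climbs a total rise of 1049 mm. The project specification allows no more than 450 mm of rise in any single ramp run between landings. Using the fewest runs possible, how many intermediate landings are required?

At most 450 each: 1049/450 = 2.33, giving 3 ramp runs.
3 runs are separated by 2 intermediate landings.

2 intermediate landings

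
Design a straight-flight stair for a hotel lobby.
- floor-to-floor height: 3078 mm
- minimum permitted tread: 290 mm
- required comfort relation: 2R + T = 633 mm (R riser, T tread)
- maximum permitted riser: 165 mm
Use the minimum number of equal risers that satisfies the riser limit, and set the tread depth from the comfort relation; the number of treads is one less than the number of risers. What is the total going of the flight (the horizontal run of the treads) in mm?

5562 mm

3078 / 165 = 18.655 → round up to 19 risers.
R = 3078 ÷ 19 = 162 mm.
From 2R + T = 633: T = 633 − 324 = 309 mm.
Treads = 19 − 1 = 18; going = 18 × 309 = 5562 mm.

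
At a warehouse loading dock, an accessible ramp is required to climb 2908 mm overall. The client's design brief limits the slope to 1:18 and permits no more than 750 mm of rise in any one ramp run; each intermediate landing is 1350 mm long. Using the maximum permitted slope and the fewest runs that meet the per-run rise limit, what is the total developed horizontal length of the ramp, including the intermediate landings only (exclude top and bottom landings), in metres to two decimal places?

2908 / 750 = 3.877 → round up to 4 ramp runs. That means 3 intermediate landings.
Horizontal run for 2908 mm of rise at 1:18 is 2908 × 18 = 52344 mm.
3 intermediate landings contribute 3 × 1350 = 4050 mm.
Total developed length = 52344 + 4050 = 56394 mm.
= 56.39 m.

56.39 m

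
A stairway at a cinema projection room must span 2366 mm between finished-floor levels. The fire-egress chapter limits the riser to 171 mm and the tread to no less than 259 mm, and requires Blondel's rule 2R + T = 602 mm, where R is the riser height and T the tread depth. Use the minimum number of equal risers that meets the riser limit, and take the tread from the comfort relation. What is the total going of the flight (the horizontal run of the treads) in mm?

⌈2366/171⌉ = 14 risers.
Each riser is 2366/14 = 169 mm (≤ 171 mm).
T = 602 − 2·169 = 264 mm, which satisfies the 259 mm minimum.
Treads = 14 − 1 = 13; going = 13 × 264 = 3432 mm.

3432 mm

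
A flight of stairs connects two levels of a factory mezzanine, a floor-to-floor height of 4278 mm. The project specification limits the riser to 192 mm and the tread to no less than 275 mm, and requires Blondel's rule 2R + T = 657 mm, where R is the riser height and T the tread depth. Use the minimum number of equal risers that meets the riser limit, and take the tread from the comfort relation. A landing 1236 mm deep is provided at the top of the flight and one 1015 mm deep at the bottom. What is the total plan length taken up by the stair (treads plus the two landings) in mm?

8521 mm

⌈4278/192⌉ = 23 risers.
Each riser is 4278/23 = 186 mm (≤ 192 mm).
T = 657 − 2·186 = 285 mm, which satisfies the 275 mm minimum.
23 risers give 22 treads; going = 22 × 285 = 6270 mm.
Enclosure = 6270 + 1236 + 1015 = 8521 mm.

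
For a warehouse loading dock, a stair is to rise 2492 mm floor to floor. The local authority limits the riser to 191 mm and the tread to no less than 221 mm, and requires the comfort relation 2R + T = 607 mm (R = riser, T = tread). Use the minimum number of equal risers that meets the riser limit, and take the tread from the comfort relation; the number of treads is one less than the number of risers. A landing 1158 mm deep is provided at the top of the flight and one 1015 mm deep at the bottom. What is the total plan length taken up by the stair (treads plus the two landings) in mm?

5436 mm

2492 / 191 = 13.047 → round up to 14 risers.
R = 2492 ÷ 14 = 178 mm.
From 2R + T = 607: T = 607 − 356 = 251 mm.
Going = (14 − 1) × 251 = 3263 mm.
Add landings: 3263 + 1158 + 1015 = 5436 mm.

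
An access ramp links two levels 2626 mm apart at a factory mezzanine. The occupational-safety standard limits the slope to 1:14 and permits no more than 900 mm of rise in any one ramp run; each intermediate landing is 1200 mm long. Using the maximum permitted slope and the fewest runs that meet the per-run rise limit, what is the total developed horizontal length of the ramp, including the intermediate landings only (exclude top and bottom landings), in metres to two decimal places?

At most 900 each: 2626/900 = 2.92, giving 3 ramp runs. That means 2 intermediate landings.
Horizontal run for 2626 mm of rise at 1:14 is 2626 × 14 = 36764 mm.
Intermediate landings: 2 × 1200 = 2400 mm.
Developed length = 36764 + 2400 = 39164 mm.
= 39.16 m.

39.16 m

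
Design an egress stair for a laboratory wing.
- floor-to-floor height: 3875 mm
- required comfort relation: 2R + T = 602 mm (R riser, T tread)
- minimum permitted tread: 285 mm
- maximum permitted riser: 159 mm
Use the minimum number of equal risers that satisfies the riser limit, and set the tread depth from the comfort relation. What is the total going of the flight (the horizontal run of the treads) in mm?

⌈3875/159⌉ = 25 risers.
Each riser is 3875/25 = 155 mm (≤ 159 mm).
T = 602 − 2·155 = 292 mm, which satisfies the 285 mm minimum.
Treads = 25 − 1 = 24; going = 24 × 292 = 7008 mm.

7008 mm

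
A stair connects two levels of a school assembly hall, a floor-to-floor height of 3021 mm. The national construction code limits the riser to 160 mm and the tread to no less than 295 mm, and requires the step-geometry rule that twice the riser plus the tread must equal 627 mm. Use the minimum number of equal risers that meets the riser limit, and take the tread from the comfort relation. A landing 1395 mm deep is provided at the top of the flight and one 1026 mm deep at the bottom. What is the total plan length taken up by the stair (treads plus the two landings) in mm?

3021 / 160 = 18.88, so 19 risers are needed.
R = 3021 ÷ 19 = 159 mm.
From 2R + T = 627: T = 627 − 318 = 309 mm.
Going = (19 − 1) × 309 = 5562 mm.
Add landings: 5562 + 1395 + 1026 = 7983 mm.

7983 mm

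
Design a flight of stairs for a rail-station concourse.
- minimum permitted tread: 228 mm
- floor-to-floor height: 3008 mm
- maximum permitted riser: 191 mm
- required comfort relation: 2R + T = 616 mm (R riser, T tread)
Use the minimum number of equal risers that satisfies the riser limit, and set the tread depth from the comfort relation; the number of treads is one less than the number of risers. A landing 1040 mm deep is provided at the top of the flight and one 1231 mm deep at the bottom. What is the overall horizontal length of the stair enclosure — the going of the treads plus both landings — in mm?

At most 191 each: 3008/191 = 15.75, giving 16 risers.
Riser R = 3008 / 16 = 188 mm, within the 191 mm limit.
From 2R + T = 616: T = 616 − 376 = 240 mm.
Going = (16 − 1) × 240 = 3600 mm.
Add landings: 3600 + 1040 + 1231 = 5871 mm.

5871 mm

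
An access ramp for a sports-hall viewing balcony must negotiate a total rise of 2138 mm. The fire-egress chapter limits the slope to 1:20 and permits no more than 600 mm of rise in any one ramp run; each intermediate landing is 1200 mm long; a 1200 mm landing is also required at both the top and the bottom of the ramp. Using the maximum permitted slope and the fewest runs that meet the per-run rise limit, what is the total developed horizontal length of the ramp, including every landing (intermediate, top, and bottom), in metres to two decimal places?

48.76 m

2138 / 600 = 3.56, so 4 ramp runs are needed. That means 3 intermediate landings.
Ramp run (horizontal) at 1:20: 2138 × 20 = 42760 mm.
Intermediate landings: 3 × 1200 = 3600 mm.
Top and bottom landings: 2 × 1200 = 2400 mm.
Total = 42760 + 3600 + 2400 = 48760 mm.
= 48.76 m.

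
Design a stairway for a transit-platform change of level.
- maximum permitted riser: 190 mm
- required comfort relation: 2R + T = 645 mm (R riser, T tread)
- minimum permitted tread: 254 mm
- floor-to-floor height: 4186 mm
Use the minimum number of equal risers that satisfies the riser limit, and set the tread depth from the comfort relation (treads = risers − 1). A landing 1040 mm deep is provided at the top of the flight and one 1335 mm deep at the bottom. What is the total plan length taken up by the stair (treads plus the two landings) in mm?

4186 / 190 = 22.03, so 23 risers are needed.
R = 4186 ÷ 23 = 182 mm.
T = 645 − 2·182 = 281 mm, which satisfies the 254 mm minimum.
Going = (23 − 1) × 281 = 6182 mm.
Add landings: 6182 + 1040 + 1335 = 8557 mm.

8557 mm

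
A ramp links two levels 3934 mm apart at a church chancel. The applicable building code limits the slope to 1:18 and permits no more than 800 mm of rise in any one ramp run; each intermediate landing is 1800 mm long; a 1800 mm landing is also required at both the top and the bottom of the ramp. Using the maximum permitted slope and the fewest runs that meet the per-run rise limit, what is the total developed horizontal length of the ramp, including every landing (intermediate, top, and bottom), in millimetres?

81612 mm

At most 800 each: 3934/800 = 4.92, giving 5 ramp runs. That means 4 intermediate landings.
Horizontal run for 3934 mm of rise at 1:18 is 3934 × 18 = 70812 mm.
4 intermediate landings contribute 4 × 1800 = 7200 mm.
Top and bottom landings: 2 × 1800 = 3600 mm.
Total = 70812 + 7200 + 3600 = 81612 mm.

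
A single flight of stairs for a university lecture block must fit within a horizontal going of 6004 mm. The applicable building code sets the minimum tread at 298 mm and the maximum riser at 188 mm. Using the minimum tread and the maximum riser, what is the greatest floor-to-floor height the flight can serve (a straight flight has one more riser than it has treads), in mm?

3948 mm

Treads that fit: ⌊6004 / 298⌋ = 20.
Risers = treads + 1 = 21.
Maximum height = 21 × 188 = 3948 mm.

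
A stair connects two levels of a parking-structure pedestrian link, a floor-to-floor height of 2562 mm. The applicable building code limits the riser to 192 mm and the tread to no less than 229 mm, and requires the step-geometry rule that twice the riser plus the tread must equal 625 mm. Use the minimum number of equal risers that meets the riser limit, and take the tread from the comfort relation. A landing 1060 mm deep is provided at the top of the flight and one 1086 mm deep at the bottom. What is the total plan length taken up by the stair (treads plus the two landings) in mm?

5513 mm

2562 / 192 = 13.344 → round up to 14 risers.
Riser R = 2562 / 14 = 183 mm, within the 192 mm limit.
T = 625 − 2·183 = 259 mm, which satisfies the 229 mm minimum.
Going = (14 − 1) × 259 = 3367 mm.
Add landings: 3367 + 1060 + 1086 = 5513 mm.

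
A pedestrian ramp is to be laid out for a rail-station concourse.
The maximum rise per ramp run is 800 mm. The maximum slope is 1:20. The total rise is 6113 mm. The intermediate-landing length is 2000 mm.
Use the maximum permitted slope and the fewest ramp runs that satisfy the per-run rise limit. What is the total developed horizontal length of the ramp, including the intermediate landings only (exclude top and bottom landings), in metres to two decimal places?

136.26 m

6113 / 800 = 7.64, so 8 ramp runs are needed. That means 7 intermediate landings.
Ramp run (horizontal) at 1:20: 6113 × 20 = 122260 mm.
Intermediate landings: 7 × 2000 = 14000 mm.
Developed length = 122260 + 14000 = 136260 mm.
= 136.26 m.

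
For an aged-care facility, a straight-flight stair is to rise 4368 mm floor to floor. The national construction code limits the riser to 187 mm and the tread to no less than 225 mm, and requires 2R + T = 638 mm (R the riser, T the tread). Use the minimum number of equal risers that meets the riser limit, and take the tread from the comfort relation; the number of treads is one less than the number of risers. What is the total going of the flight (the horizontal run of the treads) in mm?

At most 187 each: 4368/187 = 23.36, giving 24 risers.
Riser R = 4368 / 24 = 182 mm, within the 187 mm limit.
Tread T = 638 − 2 × 182 = 274 mm (≥ 225 mm).
Going = (24 − 1) × 274 = 6302 mm.

6302 mm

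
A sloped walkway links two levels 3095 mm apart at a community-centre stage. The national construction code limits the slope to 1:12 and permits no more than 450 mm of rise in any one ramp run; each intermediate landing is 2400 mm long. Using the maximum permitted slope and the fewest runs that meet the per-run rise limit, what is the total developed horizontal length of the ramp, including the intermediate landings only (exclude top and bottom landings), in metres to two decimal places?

3095 / 450 = 6.88, so 7 ramp runs are needed. That means 6 intermediate landings.
Horizontal run for 3095 mm of rise at 1:12 is 3095 × 12 = 37140 mm.
Intermediate landings: 6 × 2400 = 14400 mm.
Developed length = 37140 + 14400 = 51540 mm.
= 51.54 m.

51.54 m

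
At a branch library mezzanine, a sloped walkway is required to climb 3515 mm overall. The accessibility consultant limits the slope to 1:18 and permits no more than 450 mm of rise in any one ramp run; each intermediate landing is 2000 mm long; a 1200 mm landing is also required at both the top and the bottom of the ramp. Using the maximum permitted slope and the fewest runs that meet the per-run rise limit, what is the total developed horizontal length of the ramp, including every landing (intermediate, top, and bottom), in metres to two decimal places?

At most 450 each: 3515/450 = 7.81, giving 8 ramp runs. That means 7 intermediate landings.
Ramp run (horizontal) at 1:18: 3515 × 18 = 63270 mm.
7 intermediate landings contribute 7 × 2000 = 14000 mm.
Top and bottom landings: 2 × 1200 = 2400 mm.
Total = 63270 + 14000 + 2400 = 79670 mm.
= 79.67 m.

79.67 m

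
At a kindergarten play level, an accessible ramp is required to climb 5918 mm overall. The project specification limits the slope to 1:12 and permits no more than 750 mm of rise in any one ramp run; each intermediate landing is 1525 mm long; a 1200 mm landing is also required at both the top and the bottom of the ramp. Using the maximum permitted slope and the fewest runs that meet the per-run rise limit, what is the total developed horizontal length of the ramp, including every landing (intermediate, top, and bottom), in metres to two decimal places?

5918 / 750 = 7.89, so 8 ramp runs are needed. That means 7 intermediate landings.
Ramp run (horizontal) at 1:12: 5918 × 12 = 71016 mm.
7 intermediate landings contribute 7 × 1525 = 10675 mm.
Top and bottom landings: 2 × 1200 = 2400 mm.
Total = 71016 + 10675 + 2400 = 84091 mm.
= 84.09 m.

84.09 m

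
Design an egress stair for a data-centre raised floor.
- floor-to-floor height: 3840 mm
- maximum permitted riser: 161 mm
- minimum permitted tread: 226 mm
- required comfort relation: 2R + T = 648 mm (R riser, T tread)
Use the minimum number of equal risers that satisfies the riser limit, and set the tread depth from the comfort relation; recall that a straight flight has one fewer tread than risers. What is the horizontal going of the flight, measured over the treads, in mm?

⌈3840/161⌉ = 24 risers.
Each riser is 3840/24 = 160 mm (≤ 161 mm).
From 2R + T = 648: T = 648 − 320 = 328 mm.
Treads = 24 − 1 = 23; going = 23 × 328 = 7544 mm.

7544 mm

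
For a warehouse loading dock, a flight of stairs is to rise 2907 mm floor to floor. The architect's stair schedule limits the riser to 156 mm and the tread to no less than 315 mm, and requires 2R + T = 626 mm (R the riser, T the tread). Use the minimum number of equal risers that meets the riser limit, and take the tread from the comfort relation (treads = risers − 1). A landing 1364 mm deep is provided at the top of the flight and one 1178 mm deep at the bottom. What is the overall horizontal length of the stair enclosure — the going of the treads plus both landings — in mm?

8302 mm

2907 / 156 = 18.635 → round up to 19 risers.
R = 2907 ÷ 19 = 153 mm.
Tread T = 626 − 2 × 153 = 320 mm (≥ 315 mm).
Treads = 19 − 1 = 18; going = 18 × 320 = 5760 mm.
Add landings: 5760 + 1364 + 1178 = 8302 mm.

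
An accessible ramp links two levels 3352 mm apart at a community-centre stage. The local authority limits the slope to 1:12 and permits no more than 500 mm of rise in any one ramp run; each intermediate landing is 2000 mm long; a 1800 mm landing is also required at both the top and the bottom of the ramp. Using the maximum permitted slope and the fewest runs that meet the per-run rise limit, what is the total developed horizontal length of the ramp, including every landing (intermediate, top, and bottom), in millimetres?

55824 mm

3352 / 500 = 6.70, so 7 ramp runs are needed. That means 6 intermediate landings.
Horizontal run for 3352 mm of rise at 1:12 is 3352 × 12 = 40224 mm.
6 intermediate landings contribute 6 × 2000 = 12000 mm.
Top and bottom landings: 2 × 1800 = 3600 mm.
Total = 40224 + 12000 + 3600 = 55824 mm.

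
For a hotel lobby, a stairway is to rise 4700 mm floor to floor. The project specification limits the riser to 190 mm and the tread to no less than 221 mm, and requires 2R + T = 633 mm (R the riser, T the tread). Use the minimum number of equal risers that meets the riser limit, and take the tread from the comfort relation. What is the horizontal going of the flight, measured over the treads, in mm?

At most 190 each: 4700/190 = 24.74, giving 25 risers.
Riser R = 4700 / 25 = 188 mm, within the 190 mm limit.
From 2R + T = 633: T = 633 − 376 = 257 mm.
Treads = 25 − 1 = 24; going = 24 × 257 = 6168 mm.

6168 mm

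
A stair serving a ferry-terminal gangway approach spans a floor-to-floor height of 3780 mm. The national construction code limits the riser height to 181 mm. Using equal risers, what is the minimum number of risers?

⌈3780/181⌉ = 21 risers.

21 risers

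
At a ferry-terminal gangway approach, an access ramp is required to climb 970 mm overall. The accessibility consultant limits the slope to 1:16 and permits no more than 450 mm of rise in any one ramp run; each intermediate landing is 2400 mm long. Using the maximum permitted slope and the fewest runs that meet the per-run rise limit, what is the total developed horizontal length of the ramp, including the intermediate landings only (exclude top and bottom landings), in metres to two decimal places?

⌈970/450⌉ = 3 ramp runs. That means 2 intermediate landings.
Ramp run (horizontal) at 1:16: 970 × 16 = 15520 mm.
Intermediate landings: 2 × 2400 = 4800 mm.
Developed length = 15520 + 4800 = 20320 mm.
= 20.32 m.

20.32 m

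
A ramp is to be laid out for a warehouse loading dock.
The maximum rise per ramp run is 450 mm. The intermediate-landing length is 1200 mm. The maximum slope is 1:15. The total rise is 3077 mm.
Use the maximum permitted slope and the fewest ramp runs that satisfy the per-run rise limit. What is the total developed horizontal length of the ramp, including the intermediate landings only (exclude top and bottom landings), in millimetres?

53355 mm

3077 / 450 = 6.84, so 7 ramp runs are needed. That means 6 intermediate landings.
Ramp run (horizontal) at 1:15: 3077 × 15 = 46155 mm.
6 intermediate landings contribute 6 × 1200 = 7200 mm.
Total developed length = 46155 + 7200 = 53355 mm.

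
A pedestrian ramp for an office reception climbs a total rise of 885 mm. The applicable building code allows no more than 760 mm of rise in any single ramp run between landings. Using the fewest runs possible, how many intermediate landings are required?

1 intermediate landings

885 / 760 = 1.164 → round up to 2 ramp runs.
2 runs are separated by 1 intermediate landings.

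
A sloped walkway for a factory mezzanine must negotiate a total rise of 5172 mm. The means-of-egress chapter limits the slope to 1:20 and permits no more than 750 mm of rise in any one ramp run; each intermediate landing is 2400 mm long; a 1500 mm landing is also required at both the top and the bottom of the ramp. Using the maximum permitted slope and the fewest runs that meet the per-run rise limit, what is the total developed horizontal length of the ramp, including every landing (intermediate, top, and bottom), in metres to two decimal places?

⌈5172/750⌉ = 7 ramp runs. That means 6 intermediate landings.
Horizontal run for 5172 mm of rise at 1:20 is 5172 × 20 = 103440 mm.
Intermediate landings: 6 × 2400 = 14400 mm.
Top and bottom landings: 2 × 1500 = 3000 mm.
Total = 103440 + 14400 + 3000 = 120840 mm.
= 120.84 m.

120.84 m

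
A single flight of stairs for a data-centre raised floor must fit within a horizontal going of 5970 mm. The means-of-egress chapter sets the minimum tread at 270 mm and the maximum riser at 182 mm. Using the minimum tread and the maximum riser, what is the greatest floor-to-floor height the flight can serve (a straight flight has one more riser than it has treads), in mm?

4186 mm

5970 / 270 = 22.11, so 22 treads fit.
Risers = treads + 1 = 23.
Maximum height = 23 × 182 = 4186 mm.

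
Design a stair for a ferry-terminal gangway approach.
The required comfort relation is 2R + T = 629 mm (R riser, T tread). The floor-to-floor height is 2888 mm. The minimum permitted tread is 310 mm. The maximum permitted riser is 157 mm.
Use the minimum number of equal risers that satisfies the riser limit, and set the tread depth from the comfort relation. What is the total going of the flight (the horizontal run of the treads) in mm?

5850 mm

2888 / 157 = 18.39, so 19 risers are needed.
Riser R = 2888 / 19 = 152 mm, within the 157 mm limit.
T = 629 − 2·152 = 325 mm, which satisfies the 310 mm minimum.
Going = (19 − 1) × 325 = 5850 mm.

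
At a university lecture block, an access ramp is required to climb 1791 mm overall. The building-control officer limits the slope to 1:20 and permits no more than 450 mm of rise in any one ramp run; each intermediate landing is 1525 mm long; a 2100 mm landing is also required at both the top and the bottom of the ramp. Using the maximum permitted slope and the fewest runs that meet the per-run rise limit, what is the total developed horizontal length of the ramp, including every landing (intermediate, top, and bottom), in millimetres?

44595 mm

1791 / 450 = 3.980 → round up to 4 ramp runs. That means 3 intermediate landings.
Ramp run (horizontal) at 1:20: 1791 × 20 = 35820 mm.
Intermediate landings: 3 × 1525 = 4575 mm.
Top and bottom landings: 2 × 2100 = 4200 mm.
Total = 35820 + 4575 + 4200 = 44595 mm.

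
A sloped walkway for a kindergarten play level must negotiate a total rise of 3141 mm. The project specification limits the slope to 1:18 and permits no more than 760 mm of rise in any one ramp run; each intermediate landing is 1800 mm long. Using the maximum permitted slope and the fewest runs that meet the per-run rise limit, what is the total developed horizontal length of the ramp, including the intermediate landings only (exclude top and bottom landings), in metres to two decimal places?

3141 / 760 = 4.133 → round up to 5 ramp runs. That means 4 intermediate landings.
Ramp run (horizontal) at 1:18: 3141 × 18 = 56538 mm.
Intermediate landings: 4 × 1800 = 7200 mm.
Total developed length = 56538 + 7200 = 63738 mm.
= 63.74 m.

63.74 m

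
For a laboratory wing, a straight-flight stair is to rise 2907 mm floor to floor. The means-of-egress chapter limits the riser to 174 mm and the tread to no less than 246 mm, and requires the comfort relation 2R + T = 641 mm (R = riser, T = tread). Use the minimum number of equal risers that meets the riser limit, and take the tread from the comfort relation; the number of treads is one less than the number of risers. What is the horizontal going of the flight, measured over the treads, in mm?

4784 mm

At most 174 each: 2907/174 = 16.71, giving 17 risers.
Each riser is 2907/17 = 171 mm (≤ 174 mm).
T = 641 − 2·171 = 299 mm, which satisfies the 246 mm minimum.
Treads = 17 − 1 = 16; going = 16 × 299 = 4784 mm.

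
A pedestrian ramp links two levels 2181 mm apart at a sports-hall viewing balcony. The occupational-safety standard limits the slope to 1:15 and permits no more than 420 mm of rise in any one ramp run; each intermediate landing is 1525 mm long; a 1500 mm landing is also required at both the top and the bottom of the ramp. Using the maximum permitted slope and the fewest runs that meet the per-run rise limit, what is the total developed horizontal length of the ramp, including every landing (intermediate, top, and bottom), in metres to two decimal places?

43.34 m

2181 / 420 = 5.193 → round up to 6 ramp runs. That means 5 intermediate landings.
Horizontal run for 2181 mm of rise at 1:15 is 2181 × 15 = 32715 mm.
Intermediate landings: 5 × 1525 = 7625 mm.
Top and bottom landings: 2 × 1500 = 3000 mm.
Total = 32715 + 7625 + 3000 = 43340 mm.
= 43.34 m.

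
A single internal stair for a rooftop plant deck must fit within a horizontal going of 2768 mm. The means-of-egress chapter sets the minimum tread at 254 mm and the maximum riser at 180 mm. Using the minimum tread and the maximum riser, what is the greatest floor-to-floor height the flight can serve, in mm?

1980 mm

Treads that fit: ⌊2768 / 254⌋ = 10.
Risers = treads + 1 = 11.
Maximum height = 11 × 180 = 1980 mm.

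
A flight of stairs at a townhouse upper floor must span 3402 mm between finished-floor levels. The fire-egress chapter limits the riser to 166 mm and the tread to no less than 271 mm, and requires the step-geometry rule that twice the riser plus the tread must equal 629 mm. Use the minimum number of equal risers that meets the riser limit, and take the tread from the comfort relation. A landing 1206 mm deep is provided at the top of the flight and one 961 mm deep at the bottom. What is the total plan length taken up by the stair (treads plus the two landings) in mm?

8267 mm

3402 / 166 = 20.494 → round up to 21 risers.
Riser R = 3402 / 21 = 162 mm, within the 166 mm limit.
From 2R + T = 629: T = 629 − 324 = 305 mm.
Going = (21 − 1) × 305 = 6100 mm.
Add landings: 6100 + 1206 + 961 = 8267 mm.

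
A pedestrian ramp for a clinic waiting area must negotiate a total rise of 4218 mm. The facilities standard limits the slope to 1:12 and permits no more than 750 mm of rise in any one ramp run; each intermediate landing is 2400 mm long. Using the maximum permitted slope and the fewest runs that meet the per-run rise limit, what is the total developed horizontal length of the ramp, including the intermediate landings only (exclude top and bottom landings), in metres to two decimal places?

At most 750 each: 4218/750 = 5.62, giving 6 ramp runs. That means 5 intermediate landings.
Ramp run (horizontal) at 1:12: 4218 × 12 = 50616 mm.
Intermediate landings: 5 × 2400 = 12000 mm.
Developed length = 50616 + 12000 = 62616 mm.
= 62.62 m.

62.62 m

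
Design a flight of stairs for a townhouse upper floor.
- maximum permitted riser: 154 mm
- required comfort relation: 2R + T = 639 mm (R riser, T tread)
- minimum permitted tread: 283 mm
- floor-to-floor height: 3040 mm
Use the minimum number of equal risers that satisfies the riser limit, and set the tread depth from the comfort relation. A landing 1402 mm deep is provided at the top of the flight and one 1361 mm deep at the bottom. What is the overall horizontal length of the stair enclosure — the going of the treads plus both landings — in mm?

9128 mm

At most 154 each: 3040/154 = 19.74, giving 20 risers.
R = 3040 ÷ 20 = 152 mm.
T = 639 − 2·152 = 335 mm, which satisfies the 283 mm minimum.
20 risers give 19 treads; going = 19 × 335 = 6365 mm.
Enclosure = 6365 + 1402 + 1361 = 9128 mm.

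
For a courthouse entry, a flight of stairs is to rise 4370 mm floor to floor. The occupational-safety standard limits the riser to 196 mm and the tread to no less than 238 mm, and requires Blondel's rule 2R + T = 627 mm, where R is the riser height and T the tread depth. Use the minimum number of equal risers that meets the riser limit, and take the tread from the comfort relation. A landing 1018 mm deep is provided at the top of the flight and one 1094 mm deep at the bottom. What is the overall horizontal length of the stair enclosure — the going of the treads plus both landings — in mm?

⌈4370/196⌉ = 23 risers.
Riser R = 4370 / 23 = 190 mm, within the 196 mm limit.
From 2R + T = 627: T = 627 − 380 = 247 mm.
Going = (23 − 1) × 247 = 5434 mm.
Add landings: 5434 + 1018 + 1094 = 7546 mm.

7546 mm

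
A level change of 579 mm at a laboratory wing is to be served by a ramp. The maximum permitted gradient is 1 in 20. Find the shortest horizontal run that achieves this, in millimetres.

11580 mm

At 1:20 the run is 20 × 579 = 11580 mm.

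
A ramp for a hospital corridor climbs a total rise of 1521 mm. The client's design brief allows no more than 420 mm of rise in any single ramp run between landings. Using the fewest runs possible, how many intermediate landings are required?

3 intermediate landings

⌈1521/420⌉ = 4 ramp runs.
4 runs are separated by 3 intermediate landings.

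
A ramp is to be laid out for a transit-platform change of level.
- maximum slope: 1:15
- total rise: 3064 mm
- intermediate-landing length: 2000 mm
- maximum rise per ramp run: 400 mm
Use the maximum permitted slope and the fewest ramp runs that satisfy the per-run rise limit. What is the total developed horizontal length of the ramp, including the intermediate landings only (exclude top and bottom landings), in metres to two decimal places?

3064 / 400 = 7.66, so 8 ramp runs are needed. That means 7 intermediate landings.
Ramp run (horizontal) at 1:15: 3064 × 15 = 45960 mm.
7 intermediate landings contribute 7 × 2000 = 14000 mm.
Total developed length = 45960 + 14000 = 59960 mm.
= 59.96 m.

59.96 m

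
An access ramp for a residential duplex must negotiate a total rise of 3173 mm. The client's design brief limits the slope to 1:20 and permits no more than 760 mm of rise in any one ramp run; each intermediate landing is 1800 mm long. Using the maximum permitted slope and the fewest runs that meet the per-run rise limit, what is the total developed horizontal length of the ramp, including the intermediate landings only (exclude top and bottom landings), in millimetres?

3173 / 760 = 4.175 → round up to 5 ramp runs. That means 4 intermediate landings.
Ramp run (horizontal) at 1:20: 3173 × 20 = 63460 mm.
Intermediate landings: 4 × 1800 = 7200 mm.
Developed length = 63460 + 7200 = 70660 mm.

70660 mm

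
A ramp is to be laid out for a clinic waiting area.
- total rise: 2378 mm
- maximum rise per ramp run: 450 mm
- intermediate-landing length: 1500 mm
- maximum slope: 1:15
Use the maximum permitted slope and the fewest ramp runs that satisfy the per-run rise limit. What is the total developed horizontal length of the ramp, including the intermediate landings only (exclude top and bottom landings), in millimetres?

2378 / 450 = 5.284 → round up to 6 ramp runs. That means 5 intermediate landings.
Horizontal run for 2378 mm of rise at 1:15 is 2378 × 15 = 35670 mm.
Intermediate landings: 5 × 1500 = 7500 mm.
Total developed length = 35670 + 7500 = 43170 mm.

43170 mm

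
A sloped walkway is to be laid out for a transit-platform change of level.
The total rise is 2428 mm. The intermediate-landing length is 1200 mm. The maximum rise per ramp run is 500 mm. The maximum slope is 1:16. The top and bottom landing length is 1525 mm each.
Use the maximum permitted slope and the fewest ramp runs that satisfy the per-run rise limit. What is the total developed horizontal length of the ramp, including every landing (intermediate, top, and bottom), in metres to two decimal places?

At most 500 each: 2428/500 = 4.86, giving 5 ramp runs. That means 4 intermediate landings.
Horizontal run for 2428 mm of rise at 1:16 is 2428 × 16 = 38848 mm.
4 intermediate landings contribute 4 × 1200 = 4800 mm.
Top and bottom landings: 2 × 1525 = 3050 mm.
Total = 38848 + 4800 + 3050 = 46698 mm.
= 46.70 m.

46.70 m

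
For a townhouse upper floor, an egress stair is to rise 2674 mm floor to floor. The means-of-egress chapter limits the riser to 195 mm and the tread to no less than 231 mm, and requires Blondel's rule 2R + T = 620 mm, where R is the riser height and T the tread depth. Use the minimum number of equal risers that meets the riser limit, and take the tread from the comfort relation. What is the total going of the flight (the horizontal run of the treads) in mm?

⌈2674/195⌉ = 14 risers.
Each riser is 2674/14 = 191 mm (≤ 195 mm).
T = 620 − 2·191 = 238 mm, which satisfies the 231 mm minimum.
14 risers give 13 treads; going = 13 × 238 = 3094 mm.

3094 mm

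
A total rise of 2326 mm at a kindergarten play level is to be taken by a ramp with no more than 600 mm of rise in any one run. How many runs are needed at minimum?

2326 / 600 = 3.88, so 4 ramp runs are needed.

4 runs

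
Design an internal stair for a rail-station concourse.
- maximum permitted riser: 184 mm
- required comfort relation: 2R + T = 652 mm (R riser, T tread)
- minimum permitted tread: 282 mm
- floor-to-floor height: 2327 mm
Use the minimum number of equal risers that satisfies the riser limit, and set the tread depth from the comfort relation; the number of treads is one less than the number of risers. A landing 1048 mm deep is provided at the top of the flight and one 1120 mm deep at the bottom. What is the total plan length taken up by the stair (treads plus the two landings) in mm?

⌈2327/184⌉ = 13 risers.
Each riser is 2327/13 = 179 mm (≤ 184 mm).
T = 652 − 2·179 = 294 mm, which satisfies the 282 mm minimum.
13 risers give 12 treads; going = 12 × 294 = 3528 mm.
Enclosure = 3528 + 1048 + 1120 = 5696 mm.

5696 mm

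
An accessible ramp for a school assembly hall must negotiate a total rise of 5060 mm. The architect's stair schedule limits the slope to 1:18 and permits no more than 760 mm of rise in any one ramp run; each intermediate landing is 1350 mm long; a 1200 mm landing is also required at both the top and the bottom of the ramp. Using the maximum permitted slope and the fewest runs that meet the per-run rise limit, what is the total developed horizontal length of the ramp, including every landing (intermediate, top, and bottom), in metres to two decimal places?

5060 / 760 = 6.66, so 7 ramp runs are needed. That means 6 intermediate landings.
Ramp run (horizontal) at 1:18: 5060 × 18 = 91080 mm.
Intermediate landings: 6 × 1350 = 8100 mm.
Top and bottom landings: 2 × 1200 = 2400 mm.
Total = 91080 + 8100 + 2400 = 101580 mm.
= 101.58 m.

101.58 m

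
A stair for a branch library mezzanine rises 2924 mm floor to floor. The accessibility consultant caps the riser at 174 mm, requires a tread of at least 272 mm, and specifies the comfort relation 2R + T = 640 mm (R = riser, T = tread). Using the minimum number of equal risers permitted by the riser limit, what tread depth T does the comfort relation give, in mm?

296 mm

2924 / 174 = 16.80, so 17 risers are needed.
Riser R = 2924 / 17 = 172 mm, within the 174 mm limit.
From 2R + T = 640: T = 640 − 344 = 296 mm.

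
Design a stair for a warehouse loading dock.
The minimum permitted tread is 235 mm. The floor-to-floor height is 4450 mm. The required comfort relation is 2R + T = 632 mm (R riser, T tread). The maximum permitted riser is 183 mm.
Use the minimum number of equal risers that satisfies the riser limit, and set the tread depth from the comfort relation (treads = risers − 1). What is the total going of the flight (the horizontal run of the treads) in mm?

⌈4450/183⌉ = 25 risers.
Each riser is 4450/25 = 178 mm (≤ 183 mm).
From 2R + T = 632: T = 632 − 356 = 276 mm.
Going = (25 − 1) × 276 = 6624 mm.

6624 mm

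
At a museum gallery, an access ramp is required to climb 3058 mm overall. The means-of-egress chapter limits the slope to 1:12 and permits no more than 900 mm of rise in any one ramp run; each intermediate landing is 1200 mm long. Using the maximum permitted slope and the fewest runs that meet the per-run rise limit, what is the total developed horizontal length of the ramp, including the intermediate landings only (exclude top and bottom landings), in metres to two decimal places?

3058 / 900 = 3.40, so 4 ramp runs are needed. That means 3 intermediate landings.
Ramp run (horizontal) at 1:12: 3058 × 12 = 36696 mm.
Intermediate landings: 3 × 1200 = 3600 mm.
Total developed length = 36696 + 3600 = 40296 mm.
= 40.30 m.

40.30 m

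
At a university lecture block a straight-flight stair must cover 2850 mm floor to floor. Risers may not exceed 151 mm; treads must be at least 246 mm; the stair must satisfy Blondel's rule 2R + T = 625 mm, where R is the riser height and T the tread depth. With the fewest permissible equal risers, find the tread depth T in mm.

325 mm

⌈2850/151⌉ = 19 risers.
Riser R = 2850 / 19 = 150 mm, within the 151 mm limit.
From 2R + T = 625: T = 625 − 300 = 325 mm.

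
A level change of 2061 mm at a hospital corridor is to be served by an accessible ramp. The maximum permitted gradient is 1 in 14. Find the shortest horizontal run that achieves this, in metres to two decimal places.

At 1:14 the run is 14 × 2061 = 28854 mm.
28854 mm = 28.85 m.

28.85 m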